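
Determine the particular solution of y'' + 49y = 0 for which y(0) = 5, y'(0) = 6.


Characteristic roots of r² + 49 = 0 are ±7i, so y = C₁cos(7x) + C₂sin(7x).
Apply y(0) = 5: C₁ = 5. Differentiate and apply y'(0) = 6: 7·C₂ = 6, so C₂ = 6/7.
Particular solution: y = 5cos(7x) + (6/7)sin(7x).


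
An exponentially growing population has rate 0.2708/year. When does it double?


Exponential growth: P(t) = P₀ e^(0.2708t). Set P(t)/P₀ = 2: e^(0.2708t) = 2.
Solve: t = ln(2)/0.2708 ≈ 2.56 years.


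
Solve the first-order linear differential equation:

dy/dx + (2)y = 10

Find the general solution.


P(x) = 2, Q(x) = 10; integrating factor μ = e^(2x).
(μ y)' = 10e^(2x) ⇒ μ y = 5e^(2x) + C.
Divide by μ: y = 5 + Ce^(-2x).


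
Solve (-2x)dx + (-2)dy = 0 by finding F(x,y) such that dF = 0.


Check exactness: ∂M/∂y = 0 and ∂N/∂x = 0; equal, so the equation is exact.
Integrate M with respect to x (treating y as constant): ∫M dx = -x^2 + h(y).
Differentiate w.r.t. y and set equal to N: the x-dependent terms already match, leaving h'(y) = -2. Integrate: h(y) = -2y.
So F(x,y) = -2y - x^2.
General solution: -2y - x^2 = C.


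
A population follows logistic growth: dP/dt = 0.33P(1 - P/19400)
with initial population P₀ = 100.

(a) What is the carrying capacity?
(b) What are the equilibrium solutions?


Logistic ODE dP/dt = 0.33P(1 - P/19400) has equilibria where dP/dt = 0, i.e. P = 0 or P = 19400.
The coefficient (1 - P/K) = 0 when P = K, identifying K = 19400 as the carrying capacity.
(a) K = 19400; (b) equilibria P = 0 and P = 19400.


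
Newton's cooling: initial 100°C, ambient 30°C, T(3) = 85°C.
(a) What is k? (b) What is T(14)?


Newton's law: T(t) = T_a + (T₀ - T_a)e^(-kt).
(a) Use T(3) = 85: (85 - 30)/(100 - 30) = e^(-k·3), so k = -ln(0.786)/3 ≈ 0.0804.
(b) Apply k to t = 14: T(14) = 30 + (70)e^(-1.125) ≈ 52.7°C.


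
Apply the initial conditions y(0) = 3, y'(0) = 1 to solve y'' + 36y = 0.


Characteristic roots of r² + 36 = 0 are ±6i, so y = C₁cos(6x) + C₂sin(6x).
Apply y(0) = 3: C₁ = 3. Differentiate and apply y'(0) = 1: 6·C₂ = 1, so C₂ = 1/6.
Particular solution: y = 3cos(6x) + (1/6)sin(6x).


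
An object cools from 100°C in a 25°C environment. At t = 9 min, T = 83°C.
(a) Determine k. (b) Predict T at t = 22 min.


Newton's law: T(t) = T_a + (T₀ - T_a)e^(-kt).
(a) Use T(9) = 83: (83 - 25)/(100 - 25) = e^(-k·9), so k = -ln(0.773)/9 ≈ 0.0286.
(b) Apply k to t = 22: T(22) = 25 + (75)e^(-0.628) ≈ 65.0°C.


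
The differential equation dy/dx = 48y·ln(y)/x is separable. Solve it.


Separate: dy/[y ln(y)] = 48 dx/x.
Substitute u = ln(y): du/u = 48 dx/x.
Integrate: ln|ln(y)| = 48ln|x| + C₀, hence ln(y) = C·x^48.


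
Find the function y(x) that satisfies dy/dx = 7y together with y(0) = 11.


General solution of y' = 7y is y = Ce^(7x).
Apply y(0) = 11: C = 11.
Particular solution: y = 11e^(7x).


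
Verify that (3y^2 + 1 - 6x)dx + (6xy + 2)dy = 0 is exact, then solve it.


Check exactness: ∂M/∂y = 6y and ∂N/∂x = 6y; equal, so the equation is exact.
Integrate M with respect to x (treating y as constant): ∫M dx = 3xy^2 + x - 3x^2 + h(y).
Differentiate w.r.t. y and set equal to N: the x-dependent terms already match, leaving h'(y) = 2. Integrate: h(y) = 2y.
So F(x,y) = 3xy^2 + x - 3x^2 + 2y.
General solution: 3xy^2 + x - 3x^2 + 2y = C.


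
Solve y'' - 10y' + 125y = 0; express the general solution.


Characteristic equation: r² - 10r + 125 = 0.
Discriminant is negative; roots r = 5 ± 10i (complex conjugate pair).
General solution uses e^(α x)(C₁ cos(β x) + C₂ sin(β x)): y = e^(5x)(C₁cos(10x) + C₂sin(10x)).


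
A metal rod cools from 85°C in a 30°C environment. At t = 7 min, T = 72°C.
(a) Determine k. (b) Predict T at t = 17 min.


Newton's law: T(t) = T_a + (T₀ - T_a)e^(-kt).
(a) Use T(7) = 72: (72 - 30)/(85 - 30) = e^(-k·7), so k = -ln(0.764)/7 ≈ 0.0385.
(b) Apply k to t = 17: T(17) = 30 + (55)e^(-0.655) ≈ 58.6°C.


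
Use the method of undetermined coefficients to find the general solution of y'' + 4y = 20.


Homogeneous part: r² + 4 = 0 ⇒ r = ±2i, so y_h = C₁cos(2x) + C₂sin(2x).
Try constant y_p = A; plug in: 4A = 20 ⇒ A = 5.
General solution: y = C₁cos(2x) + C₂sin(2x) + 5.


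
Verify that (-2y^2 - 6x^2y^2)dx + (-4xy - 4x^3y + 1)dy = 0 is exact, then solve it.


Check exactness: ∂M/∂y = -4y - 12x^2y and ∂N/∂x = -4y - 12x^2y; equal, so the equation is exact.
Integrate M with respect to x (treating y as constant): ∫M dx = -2xy^2 - 2x^3y^2 + h(y).
Differentiate w.r.t. y and set equal to N: the x-dependent terms already match, leaving h'(y) = 1. Integrate: h(y) = y.
So F(x,y) = -2xy^2 - 2x^3y^2 + y.
General solution: -2xy^2 - 2x^3y^2 + y = C.


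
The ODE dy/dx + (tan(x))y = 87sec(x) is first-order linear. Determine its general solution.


P(x) = tan(x) ⇒ μ = e^(∫tan(x)dx) = sec(x).
(sec(x) y)' = 87sec²(x) ⇒ sec(x) y = 87tan(x) + C.
Multiply by cos(x): y = 87sin(x) + C·cos(x).


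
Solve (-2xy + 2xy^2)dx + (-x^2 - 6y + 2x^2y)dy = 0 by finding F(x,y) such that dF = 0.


Check exactness: ∂M/∂y = -2x + 4xy and ∂N/∂x = -2x + 4xy; equal, so the equation is exact.
Integrate M with respect to x (treating y as constant): ∫M dx = -x^2y + x^2y^2 + h(y).
Differentiate w.r.t. y and set equal to N: the x-dependent terms already match, leaving h'(y) = -6y. Integrate: h(y) = -3y^2.
So F(x,y) = -x^2y - 3y^2 + x^2y^2.
General solution: -x^2y - 3y^2 + x^2y^2 = C.


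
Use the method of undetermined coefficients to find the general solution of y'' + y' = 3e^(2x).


Characteristic roots of r² + r = 0 are -1, 0.
y_h = C₁e^(-x) + C₂.
Forcing exponent 2 is not a characteristic root; try y_p = Ae^(2x).
Substitute: A·(4 + (1)·2 + (0)) = A·6 = 3, so A = 1/2.
General solution: y = C₁e^(-x) + C₂ + (1/2)e^(2x).


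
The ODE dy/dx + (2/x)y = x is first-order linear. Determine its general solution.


P(x) = 2/x ⇒ μ = x^2.
(x^2 y)' = x^2·x^1 = x^3.
Integrate: x^2 y = x^4/(4) + C.
Solve for y: y = (1/4)x^2 + C/x^2.


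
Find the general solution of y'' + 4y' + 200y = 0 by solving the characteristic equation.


Characteristic equation: r² + 4r + 200 = 0.
Discriminant is negative; roots r = -2 ± 14i (complex conjugate pair).
General solution uses e^(α x)(C₁ cos(β x) + C₂ sin(β x)): y = e^(-2x)(C₁cos(14x) + C₂sin(14x)).


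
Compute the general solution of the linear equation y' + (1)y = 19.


P(x) = 1, Q(x) = 19; integrating factor μ = e^(x).
(μ y)' = 19e^(x) ⇒ μ y = 19e^(x) + C.
Divide by μ: y = 19 + Ce^(-x).


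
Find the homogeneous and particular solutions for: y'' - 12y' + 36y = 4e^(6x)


Characteristic polynomial (r - 6)² = 0; repeated root r = 6.
y_h = (C₁ + C₂x)e^(6x). Forcing matches the repeated root (resonance), so try y_p = Ax² e^(6x).
Substitute and solve for A: 2A = 4, so A = 2.
General solution: y = (C₁ + C₂x + 2x²)e^(6x).


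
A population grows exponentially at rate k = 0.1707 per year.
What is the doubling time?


Exponential growth: P(t) = P₀ e^(0.1707t). Set P(t)/P₀ = 2: e^(0.1707t) = 2.
Solve: t = ln(2)/0.1707 ≈ 4.06 years.


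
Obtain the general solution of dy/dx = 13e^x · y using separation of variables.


Separate variables: dy/y = 13e^x dx.
Integrate: ln|y| = 13e^x + C₀.
Exponentiate: y = Ce^(13e^x).


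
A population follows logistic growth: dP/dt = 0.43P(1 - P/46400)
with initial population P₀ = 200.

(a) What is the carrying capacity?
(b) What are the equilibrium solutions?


Logistic ODE dP/dt = 0.43P(1 - P/46400) has equilibria where dP/dt = 0, i.e. P = 0 or P = 46400.
The coefficient (1 - P/K) = 0 when P = K, identifying K = 46400 as the carrying capacity.
(a) K = 46400; (b) equilibria P = 0 and P = 46400.


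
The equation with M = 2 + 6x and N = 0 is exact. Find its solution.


Check exactness: ∂M/∂y = 0 and ∂N/∂x = 0; equal, so the equation is exact.
Integrate M with respect to x (treating y as constant): ∫M dx = 2x + 3x^2 + h(y).
Differentiate w.r.t. y and set equal to N: all terms match, so h'(y) = 0 and h is a constant absorbed into C.
General solution: 2x + 3x^2 = C.


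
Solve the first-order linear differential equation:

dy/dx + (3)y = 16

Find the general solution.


P(x) = 3, Q(x) = 16; integrating factor μ = e^(3x).
(μ y)' = 16e^(3x) ⇒ μ y = (16/3)e^(3x) + C.
Divide by μ: y = 16/3 + Ce^(-3x).


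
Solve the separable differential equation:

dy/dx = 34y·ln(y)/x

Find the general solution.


Separate: dy/[y ln(y)] = 34 dx/x.
Substitute u = ln(y): du/u = 34 dx/x.
Integrate: ln|ln(y)| = 34ln|x| + C₀, hence ln(y) = C·x^34.


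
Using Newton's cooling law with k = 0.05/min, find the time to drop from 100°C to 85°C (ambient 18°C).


From T(t) = T_a + (T₀ - T_a)e^(-kt), set T(t) = 85:
(85 - 18) / (100 - 18) = e^(-0.05t), so t = -ln(0.817)/0.05 ≈ 4.0 minutes.


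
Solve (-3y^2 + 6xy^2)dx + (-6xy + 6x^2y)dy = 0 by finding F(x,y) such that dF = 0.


Check exactness: ∂M/∂y = -6y + 12xy and ∂N/∂x = -6y + 12xy; equal, so the equation is exact.
Integrate M with respect to x (treating y as constant): ∫M dx = -3xy^2 + 3x^2y^2 + h(y).
Differentiate w.r.t. y and set equal to N: all terms match, so h'(y) = 0 and h is a constant absorbed into C.
General solution: -3xy^2 + 3x^2y^2 = C.


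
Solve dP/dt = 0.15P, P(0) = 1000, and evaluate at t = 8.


The ODE dP/dt = 0.15P has solution P(t) = P(0)e^(0.15t).
Substitute P(0) = 1000 and t = 8: P(8) = 1000 e^(1.20) ≈ 3320.


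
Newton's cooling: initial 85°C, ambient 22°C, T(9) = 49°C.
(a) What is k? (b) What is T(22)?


Newton's law: T(t) = T_a + (T₀ - T_a)e^(-kt).
(a) Use T(9) = 49: (49 - 22)/(85 - 22) = e^(-k·9), so k = -ln(0.429)/9 ≈ 0.0941.
(b) Apply k to t = 22: T(22) = 22 + (63)e^(-2.071) ≈ 29.9°C.


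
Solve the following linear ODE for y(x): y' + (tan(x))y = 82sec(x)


P(x) = tan(x) ⇒ μ = e^(∫tan(x)dx) = sec(x).
(sec(x) y)' = 82sec²(x) ⇒ sec(x) y = 82tan(x) + C.
Multiply by cos(x): y = 82sin(x) + C·cos(x).


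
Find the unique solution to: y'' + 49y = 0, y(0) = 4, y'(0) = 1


Characteristic roots of r² + 49 = 0 are ±7i, so y = C₁cos(7x) + C₂sin(7x).
Apply y(0) = 4: C₁ = 4. Differentiate and apply y'(0) = 1: 7·C₂ = 1, so C₂ = 1/7.
Particular solution: y = 4cos(7x) + (1/7)sin(7x).


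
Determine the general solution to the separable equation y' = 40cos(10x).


g(y) = 1, so integrate directly: y = ∫ 40cos(10x) dx = 4sin(10x) + C.


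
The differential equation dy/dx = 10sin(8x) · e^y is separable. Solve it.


Separate: e^(-y) dy = 10sin(8x) dx.
Integrate: -e^(-y) = -(5/4)cos(8x) + C₀.
Rearrange: e^(-y) = (5/4)cos(8x) + C.


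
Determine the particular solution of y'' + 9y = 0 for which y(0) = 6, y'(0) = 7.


Characteristic roots of r² + 9 = 0 are ±3i, so y = C₁cos(3x) + C₂sin(3x).
Apply y(0) = 6: C₁ = 6. Differentiate and apply y'(0) = 7: 3·C₂ = 7, so C₂ = 7/3.
Particular solution: y = 6cos(3x) + (7/3)sin(3x).


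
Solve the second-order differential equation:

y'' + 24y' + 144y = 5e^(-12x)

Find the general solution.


Characteristic polynomial (r + 12)² = 0; repeated root r = -12.
y_h = (C₁ + C₂x)e^(-12x). Forcing matches the repeated root (resonance), so try y_p = Ax² e^(-12x).
Substitute and solve for A: 2A = 5, so A = 5/2.
General solution: y = (C₁ + C₂x + (5/2)x²)e^(-12x).


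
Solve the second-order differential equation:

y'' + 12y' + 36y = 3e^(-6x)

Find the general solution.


Characteristic polynomial (r + 6)² = 0; repeated root r = -6.
y_h = (C₁ + C₂x)e^(-6x). Forcing matches the repeated root (resonance), so try y_p = Ax² e^(-6x).
Substitute and solve for A: 2A = 3, so A = 3/2.
General solution: y = (C₁ + C₂x + (3/2)x²)e^(-6x).


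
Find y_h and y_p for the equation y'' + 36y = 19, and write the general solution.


Homogeneous part: r² + 36 = 0 ⇒ r = ±6i, so y_h = C₁cos(6x) + C₂sin(6x).
Try constant y_p = A; plug in: 36A = 19 ⇒ A = 19/36.
General solution: y = C₁cos(6x) + C₂sin(6x) + 19/36.


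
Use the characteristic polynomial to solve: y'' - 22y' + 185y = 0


Characteristic equation: r² - 22r + 185 = 0.
Discriminant is negative; roots r = 11 ± 8i (complex conjugate pair).
General solution uses e^(α x)(C₁ cos(β x) + C₂ sin(β x)): y = e^(11x)(C₁cos(8x) + C₂sin(8x)).


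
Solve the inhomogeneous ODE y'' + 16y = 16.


Homogeneous part: r² + 16 = 0 ⇒ r = ±4i, so y_h = C₁cos(4x) + C₂sin(4x).
Try constant y_p = A; plug in: 16A = 16 ⇒ A = 1.
General solution: y = C₁cos(4x) + C₂sin(4x) + 1.


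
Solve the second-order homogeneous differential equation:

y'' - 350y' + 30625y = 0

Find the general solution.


Characteristic equation: r² - 350r + 30625 = 0, i.e. (r - 175)² = 0.
Repeated root r = 175; include an x factor for the second linearly independent solution.
General solution: y = (C₁ + C₂x)e^(175x).


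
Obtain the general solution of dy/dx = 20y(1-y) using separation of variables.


Separate: dy/[y(1-y)] = 20 dx.
Partial fractions: 1/[y(1-y)] = 1/y + 1/(1-y).
Integrate: ln|y/(1-y)| = 20x + C₀.
Solve for y: y = 1/(1 + Ce^(-20x)).


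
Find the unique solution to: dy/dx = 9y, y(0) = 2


General solution of y' = 9y is y = Ce^(9x).
Apply y(0) = 2: C = 2.
Particular solution: y = 2e^(9x).


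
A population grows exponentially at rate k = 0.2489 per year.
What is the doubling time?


Exponential growth: P(t) = P₀ e^(0.2489t). Set P(t)/P₀ = 2: e^(0.2489t) = 2.
Solve: t = ln(2)/0.2489 ≈ 2.78 years.


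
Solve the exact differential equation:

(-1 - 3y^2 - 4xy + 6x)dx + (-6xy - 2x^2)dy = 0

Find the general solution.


Check exactness: ∂M/∂y = -6y - 4x and ∂N/∂x = -6y - 4x; equal, so the equation is exact.
Integrate M with respect to x (treating y as constant): ∫M dx = -x - 3xy^2 - 2x^2y + 3x^2 + h(y).
Differentiate w.r.t. y and set equal to N: all terms match, so h'(y) = 0 and h is a constant absorbed into C.
General solution: -x - 3xy^2 - 2x^2y + 3x^2 = C.


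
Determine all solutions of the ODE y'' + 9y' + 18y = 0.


Characteristic equation: r² + 9r + 18 = 0.
Factor: (r + 3)(r + 6) = 0 ⇒ r = -3, -6 (distinct real).
General solution: y = C₁e^(-3x) + C₂e^(-6x).


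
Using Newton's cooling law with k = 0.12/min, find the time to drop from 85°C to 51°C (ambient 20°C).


From T(t) = T_a + (T₀ - T_a)e^(-kt), set T(t) = 51:
(51 - 20) / (85 - 20) = e^(-0.12t), so t = -ln(0.477)/0.12 ≈ 6.2 minutes.


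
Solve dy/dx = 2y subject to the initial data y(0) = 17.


General solution of y' = 2y is y = Ce^(2x).
Apply y(0) = 17: C = 17.
Particular solution: y = 17e^(2x).


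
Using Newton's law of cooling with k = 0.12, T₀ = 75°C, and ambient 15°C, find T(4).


Newton's law: dT/dt = -k(T - T_a) has solution T(t) = T_a + (T₀ - T_a)e^(-kt).
Plug in T_a = 15, T₀ = 75, k = 0.12, t = 4: T(4) = 15 + (60)e^(-0.48) ≈ 52.1°C.


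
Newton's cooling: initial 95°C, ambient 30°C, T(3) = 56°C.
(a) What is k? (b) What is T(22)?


Newton's law: T(t) = T_a + (T₀ - T_a)e^(-kt).
(a) Use T(3) = 56: (56 - 30)/(95 - 30) = e^(-k·3), so k = -ln(0.400)/3 ≈ 0.3054.
(b) Apply k to t = 22: T(22) = 30 + (65)e^(-6.719) ≈ 30.1°C.


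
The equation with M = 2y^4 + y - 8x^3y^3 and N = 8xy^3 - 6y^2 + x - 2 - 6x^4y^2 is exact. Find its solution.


Check exactness: ∂M/∂y = 8y^3 + 1 - 24x^3y^2 and ∂N/∂x = 8y^3 + 1 - 24x^3y^2; equal, so the equation is exact.
Integrate M with respect to x (treating y as constant): ∫M dx = 2xy^4 + xy - 2x^4y^3 + h(y).
Differentiate w.r.t. y and set equal to N: the x-dependent terms already match, leaving h'(y) = -6y^2 - 2. Integrate: h(y) = -2y^3 - 2y.
So F(x,y) = 2xy^4 - 2y^3 + xy - 2y - 2x^4y^3.
General solution: 2xy^4 - 2y^3 + xy - 2y - 2x^4y^3 = C.


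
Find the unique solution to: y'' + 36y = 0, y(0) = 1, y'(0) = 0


Characteristic roots of r² + 36 = 0 are ±6i, so y = C₁cos(6x) + C₂sin(6x).
Apply y(0) = 1: C₁ = 1. Differentiate and apply y'(0) = 0: 6·C₂ = 0, so C₂ = 0.
Particular solution: y = cos(6x).


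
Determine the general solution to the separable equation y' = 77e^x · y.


Separate variables: dy/y = 77e^x dx.
Integrate: ln|y| = 77e^x + C₀.
Exponentiate: y = Ce^(77e^x).


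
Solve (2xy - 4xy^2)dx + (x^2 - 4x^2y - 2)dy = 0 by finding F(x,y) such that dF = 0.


Check exactness: ∂M/∂y = 2x - 8xy and ∂N/∂x = 2x - 8xy; equal, so the equation is exact.
Integrate M with respect to x (treating y as constant): ∫M dx = x^2y - 2x^2y^2 + h(y).
Differentiate w.r.t. y and set equal to N: the x-dependent terms already match, leaving h'(y) = -2. Integrate: h(y) = -2y.
So F(x,y) = x^2y - 2x^2y^2 - 2y.
General solution: x^2y - 2x^2y^2 - 2y = C.


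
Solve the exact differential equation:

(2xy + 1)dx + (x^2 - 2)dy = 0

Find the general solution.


Check exactness: ∂M/∂y = 2x and ∂N/∂x = 2x; equal, so the equation is exact.
Integrate M with respect to x (treating y as constant): ∫M dx = x^2y + x + h(y).
Differentiate w.r.t. y and set equal to N: the x-dependent terms already match, leaving h'(y) = -2. Integrate: h(y) = -2y.
So F(x,y) = x^2y - 2y + x.
General solution: x^2y - 2y + x = C.


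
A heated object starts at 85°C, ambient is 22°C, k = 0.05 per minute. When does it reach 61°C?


From T(t) = T_a + (T₀ - T_a)e^(-kt), set T(t) = 61:
(61 - 22) / (85 - 22) = e^(-0.05t), so t = -ln(0.619)/0.05 ≈ 9.6 minutes.


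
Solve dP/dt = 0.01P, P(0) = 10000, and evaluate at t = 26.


The ODE dP/dt = 0.01P has solution P(t) = P(0)e^(0.01t).
Substitute P(0) = 10000 and t = 26: P(26) = 10000 e^(0.26) ≈ 12969.


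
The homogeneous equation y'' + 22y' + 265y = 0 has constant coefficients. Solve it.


Characteristic equation: r² + 22r + 265 = 0.
Discriminant is negative; roots r = -11 ± 12i (complex conjugate pair).
General solution uses e^(α x)(C₁ cos(β x) + C₂ sin(β x)): y = e^(-11x)(C₁cos(12x) + C₂sin(12x)).


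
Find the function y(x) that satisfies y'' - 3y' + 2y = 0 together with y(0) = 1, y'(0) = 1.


Characteristic roots of r² - 3r + 2 = 0 are 2, 1.
General solution y = c₁ e^(2x) + c₂ e^(x).
Apply y(0) = 1: c₁ + c₂ = 1. Apply y'(0) = 1: 2 c₁ + 1 c₂ = 1.
Solve: c₁ = 0, c₂ = 1.
Particular solution: y = 0e^(2x) + e^(x).


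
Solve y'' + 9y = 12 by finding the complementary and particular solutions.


Homogeneous part: r² + 9 = 0 ⇒ r = ±3i, so y_h = C₁cos(3x) + C₂sin(3x).
Try constant y_p = A; plug in: 9A = 12 ⇒ A = 4/3.
General solution: y = C₁cos(3x) + C₂sin(3x) + 4/3.


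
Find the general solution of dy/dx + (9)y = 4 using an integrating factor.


P(x) = 9, Q(x) = 4; integrating factor μ = e^(9x).
(μ y)' = 4e^(9x) ⇒ μ y = (4/9)e^(9x) + C.
Divide by μ: y = 4/9 + Ce^(-9x).


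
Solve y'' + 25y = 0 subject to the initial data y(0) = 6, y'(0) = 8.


Characteristic roots of r² + 25 = 0 are ±5i, so y = C₁cos(5x) + C₂sin(5x).
Apply y(0) = 6: C₁ = 6. Differentiate and apply y'(0) = 8: 5·C₂ = 8, so C₂ = 8/5.
Particular solution: y = 6cos(5x) + (8/5)sin(5x).


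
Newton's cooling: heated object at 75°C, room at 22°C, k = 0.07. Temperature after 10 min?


Newton's law: dT/dt = -k(T - T_a) has solution T(t) = T_a + (T₀ - T_a)e^(-kt).
Plug in T_a = 22, T₀ = 75, k = 0.07, t = 10: T(10) = 22 + (53)e^(-0.70) ≈ 48.3°C.


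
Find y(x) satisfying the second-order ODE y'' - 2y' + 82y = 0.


Characteristic equation: r² - 2r + 82 = 0.
Discriminant is negative; roots r = 1 ± 9i (complex conjugate pair).
General solution uses e^(α x)(C₁ cos(β x) + C₂ sin(β x)): y = e^(x)(C₁cos(9x) + C₂sin(9x)).


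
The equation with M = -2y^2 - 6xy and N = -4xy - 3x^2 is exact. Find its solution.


Check exactness: ∂M/∂y = -4y - 6x and ∂N/∂x = -4y - 6x; equal, so the equation is exact.
Integrate M with respect to x (treating y as constant): ∫M dx = -2xy^2 - 3x^2y + h(y).
Differentiate w.r.t. y and set equal to N: all terms match, so h'(y) = 0 and h is a constant absorbed into C.
General solution: -2xy^2 - 3x^2y = C.


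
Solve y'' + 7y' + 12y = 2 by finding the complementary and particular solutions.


Characteristic roots of r² + 7r + 12 = 0 are -3, -4.
y_h = C₁e^(-3x) + C₂e^(-4x).
Constant forcing; try y_p = A. Then 12A = 2 ⇒ A = 1/6.
General solution: y = C₁e^(-3x) + C₂e^(-4x) + 1/6.


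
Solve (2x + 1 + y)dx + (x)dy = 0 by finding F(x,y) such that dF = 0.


Check exactness: ∂M/∂y = 1 and ∂N/∂x = 1; equal, so the equation is exact.
Integrate M with respect to x (treating y as constant): ∫M dx = x^2 + x + xy + h(y).
Differentiate w.r.t. y and set equal to N: all terms match, so h'(y) = 0 and h is a constant absorbed into C.
General solution: x^2 + x + xy = C.


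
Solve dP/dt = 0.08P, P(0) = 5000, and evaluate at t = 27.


The ODE dP/dt = 0.08P has solution P(t) = P(0)e^(0.08t).
Substitute P(0) = 5000 and t = 27: P(27) = 5000 e^(2.16) ≈ 43356.


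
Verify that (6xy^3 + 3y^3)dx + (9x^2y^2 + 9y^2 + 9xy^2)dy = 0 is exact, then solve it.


Check exactness: ∂M/∂y = 18xy^2 + 9y^2 and ∂N/∂x = 18xy^2 + 9y^2; equal, so the equation is exact.
Integrate M with respect to x (treating y as constant): ∫M dx = 3x^2y^3 + 3xy^3 + h(y).
Differentiate w.r.t. y and set equal to N: the x-dependent terms already match, leaving h'(y) = 9y^2. Integrate: h(y) = 3y^3.
So F(x,y) = 3x^2y^3 + 3y^3 + 3xy^3.
General solution: 3x^2y^3 + 3y^3 + 3xy^3 = C.


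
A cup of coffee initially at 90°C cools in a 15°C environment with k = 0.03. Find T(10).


Newton's law: dT/dt = -k(T - T_a) has solution T(t) = T_a + (T₀ - T_a)e^(-kt).
Plug in T_a = 15, T₀ = 90, k = 0.03, t = 10: T(10) = 15 + (75)e^(-0.30) ≈ 70.6°C.


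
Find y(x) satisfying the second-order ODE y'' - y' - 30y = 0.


Characteristic equation: r² - r - 30 = 0.
Factor: (r + 5)(r - 6) = 0 ⇒ r = -5, 6 (distinct real).
General solution: y = C₁e^(-5x) + C₂e^(6x).


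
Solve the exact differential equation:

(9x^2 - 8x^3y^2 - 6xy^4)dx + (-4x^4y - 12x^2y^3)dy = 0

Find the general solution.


Check exactness: ∂M/∂y = -16x^3y - 24xy^3 and ∂N/∂x = -16x^3y - 24xy^3; equal, so the equation is exact.
Integrate M with respect to x (treating y as constant): ∫M dx = 3x^3 - 2x^4y^2 - 3x^2y^4 + h(y).
Differentiate w.r.t. y and set equal to N: all terms match, so h'(y) = 0 and h is a constant absorbed into C.
General solution: 3x^3 - 2x^4y^2 - 3x^2y^4 = C.


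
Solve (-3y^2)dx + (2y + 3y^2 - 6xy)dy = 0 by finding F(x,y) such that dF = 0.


Check exactness: ∂M/∂y = -6y and ∂N/∂x = -6y; equal, so the equation is exact.
Integrate M with respect to x (treating y as constant): ∫M dx = -3xy^2 + h(y).
Differentiate w.r.t. y and set equal to N: the x-dependent terms already match, leaving h'(y) = 2y + 3y^2. Integrate: h(y) = y^2 + y^3.
So F(x,y) = y^2 + y^3 - 3xy^2.
General solution: y^2 + y^3 - 3xy^2 = C.


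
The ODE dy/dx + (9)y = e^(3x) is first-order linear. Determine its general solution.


P(x) = 9 ⇒ μ = e^(9x).
(μ y)' = e^(12x) ⇒ μ y = e^(12x)/12 + C.
Divide by μ: y = (1/12)e^(3x) + Ce^(-9x).


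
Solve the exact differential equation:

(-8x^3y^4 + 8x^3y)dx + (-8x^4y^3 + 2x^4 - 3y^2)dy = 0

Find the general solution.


Check exactness: ∂M/∂y = -32x^3y^3 + 8x^3 and ∂N/∂x = -32x^3y^3 + 8x^3; equal, so the equation is exact.
Integrate M with respect to x (treating y as constant): ∫M dx = -2x^4y^4 + 2x^4y + h(y).
Differentiate w.r.t. y and set equal to N: the x-dependent terms already match, leaving h'(y) = -3y^2. Integrate: h(y) = -y^3.
So F(x,y) = -2x^4y^4 + 2x^4y - y^3.
General solution: -2x^4y^4 + 2x^4y - y^3 = C.


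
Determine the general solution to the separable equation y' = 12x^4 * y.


Separate variables: dy/y = 12x^4 dx.
Integrate: ln|y| = (12/5)x^5 + C₀.
Exponentiate: y = Ce^((12/5)x^5).


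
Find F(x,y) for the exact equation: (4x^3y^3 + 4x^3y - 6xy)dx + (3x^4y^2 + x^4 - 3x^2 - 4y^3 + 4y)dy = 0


Check exactness: ∂M/∂y = 12x^3y^2 + 4x^3 - 6x and ∂N/∂x = 12x^3y^2 + 4x^3 - 6x; equal, so the equation is exact.
Integrate M with respect to x (treating y as constant): ∫M dx = x^4y^3 + x^4y - 3x^2y + h(y).
Differentiate w.r.t. y and set equal to N: the x-dependent terms already match, leaving h'(y) = -4y^3 + 4y. Integrate: h(y) = -y^4 + 2y^2.
So F(x,y) = x^4y^3 + x^4y - 3x^2y - y^4 + 2y^2.
General solution: x^4y^3 + x^4y - 3x^2y - y^4 + 2y^2 = C.


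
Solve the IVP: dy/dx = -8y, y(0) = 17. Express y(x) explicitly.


General solution of y' = -8y is y = Ce^(-8x).
Apply y(0) = 17: C = 17.
Particular solution: y = 17e^(-8x).


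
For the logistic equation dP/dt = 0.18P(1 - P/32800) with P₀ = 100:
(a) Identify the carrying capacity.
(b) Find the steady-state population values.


Logistic ODE dP/dt = 0.18P(1 - P/32800) has equilibria where dP/dt = 0, i.e. P = 0 or P = 32800.
The coefficient (1 - P/K) = 0 when P = K, identifying K = 32800 as the carrying capacity.
(a) K = 32800; (b) equilibria P = 0 and P = 32800.


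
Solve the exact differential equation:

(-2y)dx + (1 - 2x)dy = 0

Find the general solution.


Check exactness: ∂M/∂y = -2 and ∂N/∂x = -2; equal, so the equation is exact.
Integrate M with respect to x (treating y as constant): ∫M dx = -2xy + h(y).
Differentiate w.r.t. y and set equal to N: the x-dependent terms already match, leaving h'(y) = 1. Integrate: h(y) = y.
So F(x,y) = y - 2xy.
General solution: y - 2xy = C.


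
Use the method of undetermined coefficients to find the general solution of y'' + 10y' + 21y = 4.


Characteristic roots of r² + 10r + 21 = 0 are -7, -3.
y_h = C₁e^(-7x) + C₂e^(-3x).
Constant forcing; try y_p = A. Then 21A = 4 ⇒ A = 4/21.
General solution: y = C₁e^(-7x) + C₂e^(-3x) + 4/21.


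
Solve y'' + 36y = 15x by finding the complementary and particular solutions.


Homogeneous: r² + 36 = 0 ⇒ r = ±6i, y_h = C₁cos(6x) + C₂sin(6x).
Polynomial forcing; try y_p = Ax + B. Then y_p'' + 36 y_p = 36(Ax + B) = 15x, so B = 0 and A = 5/12.
General solution: y = C₁cos(6x) + C₂sin(6x) + (5/12)x.


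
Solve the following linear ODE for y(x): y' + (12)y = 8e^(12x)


P(x) = 12 ⇒ μ = e^(12x).
(μ y)' = 8e^(24x) ⇒ μ y = (8/24)e^(24x) + C.
Divide by μ: y = (1/3)e^(12x) + Ce^(-12x).


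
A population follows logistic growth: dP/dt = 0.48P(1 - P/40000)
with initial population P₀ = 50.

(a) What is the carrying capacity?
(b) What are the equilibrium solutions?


Logistic ODE dP/dt = 0.48P(1 - P/40000) has equilibria where dP/dt = 0, i.e. P = 0 or P = 40000.
The coefficient (1 - P/K) = 0 when P = K, identifying K = 40000 as the carrying capacity.
(a) K = 40000; (b) equilibria P = 0 and P = 40000.


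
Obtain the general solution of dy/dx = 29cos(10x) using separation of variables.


g(y) = 1, so integrate directly: y = ∫ 29cos(10x) dx = (29/10)sin(10x) + C.


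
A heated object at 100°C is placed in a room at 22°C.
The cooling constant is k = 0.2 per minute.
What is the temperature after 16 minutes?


Newton's law: dT/dt = -k(T - T_a) has solution T(t) = T_a + (T₀ - T_a)e^(-kt).
Plug in T_a = 22, T₀ = 100, k = 0.2, t = 16: T(16) = 22 + (78)e^(-3.20) ≈ 25.2°C.


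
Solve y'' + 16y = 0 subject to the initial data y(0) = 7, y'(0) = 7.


Characteristic roots of r² + 16 = 0 are ±4i, so y = C₁cos(4x) + C₂sin(4x).
Apply y(0) = 7: C₁ = 7. Differentiate and apply y'(0) = 7: 4·C₂ = 7, so C₂ = 7/4.
Particular solution: y = 7cos(4x) + (7/4)sin(4x).


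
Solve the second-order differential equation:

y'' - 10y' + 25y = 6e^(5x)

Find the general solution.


Characteristic polynomial (r - 5)² = 0; repeated root r = 5.
y_h = (C₁ + C₂x)e^(5x). Forcing matches the repeated root (resonance), so try y_p = Ax² e^(5x).
Substitute and solve for A: 2A = 6, so A = 3.
General solution: y = (C₁ + C₂x + 3x²)e^(5x).


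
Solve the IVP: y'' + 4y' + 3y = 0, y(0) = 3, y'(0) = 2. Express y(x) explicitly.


Characteristic roots of r² + 4r + 3 = 0 are -1, -3.
General solution y = c₁ e^(-x) + c₂ e^(-3x).
Apply y(0) = 3: c₁ + c₂ = 3. Apply y'(0) = 2: -1 c₁ - 3 c₂ = 2.
Solve: c₁ = 11/2, c₂ = -5/2.
Particular solution: y = (11/2)e^(-x) - (5/2)e^(-3x).


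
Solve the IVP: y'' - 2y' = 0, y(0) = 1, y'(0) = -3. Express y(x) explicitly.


Characteristic roots of r² - 2r = 0 are 2, 0.
General solution y = c₁ e^(2x) + c₂.
Apply y(0) = 1: c₁ + c₂ = 1. Apply y'(0) = -3: 2 c₁ + 0 c₂ = -3.
Solve: c₁ = -3/2, c₂ = 5/2.
Particular solution: y = -(3/2)e^(2x) + 5/2.


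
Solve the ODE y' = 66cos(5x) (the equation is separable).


g(y) = 1, so integrate directly: y = ∫ 66cos(5x) dx = (66/5)sin(5x) + C.


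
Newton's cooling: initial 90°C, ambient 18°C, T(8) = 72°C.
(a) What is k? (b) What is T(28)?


Newton's law: T(t) = T_a + (T₀ - T_a)e^(-kt).
(a) Use T(8) = 72: (72 - 18)/(90 - 18) = e^(-k·8), so k = -ln(0.750)/8 ≈ 0.0360.
(b) Apply k to t = 28: T(28) = 18 + (72)e^(-1.007) ≈ 44.3°C.


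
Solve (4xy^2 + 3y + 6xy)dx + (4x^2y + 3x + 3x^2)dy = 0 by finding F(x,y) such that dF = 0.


Check exactness: ∂M/∂y = 8xy + 3 + 6x and ∂N/∂x = 8xy + 3 + 6x; equal, so the equation is exact.
Integrate M with respect to x (treating y as constant): ∫M dx = 2x^2y^2 + 3xy + 3x^2y + h(y).
Differentiate w.r.t. y and set equal to N: all terms match, so h'(y) = 0 and h is a constant absorbed into C.
General solution: 2x^2y^2 + 3xy + 3x^2y = C.


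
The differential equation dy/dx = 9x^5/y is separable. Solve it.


Separate variables: y dy = 9x^5 dx.
Integrate both sides: y²/2 = (3/2)x^6 + C₀.
Multiply by 2: y² = 3x^6 + C.


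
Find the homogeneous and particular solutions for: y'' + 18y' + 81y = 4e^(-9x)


Characteristic polynomial (r + 9)² = 0; repeated root r = -9.
y_h = (C₁ + C₂x)e^(-9x). Forcing matches the repeated root (resonance), so try y_p = Ax² e^(-9x).
Substitute and solve for A: 2A = 4, so A = 2.
General solution: y = (C₁ + C₂x + 2x²)e^(-9x).


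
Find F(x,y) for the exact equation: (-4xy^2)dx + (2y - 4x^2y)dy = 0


Check exactness: ∂M/∂y = -8xy and ∂N/∂x = -8xy; equal, so the equation is exact.
Integrate M with respect to x (treating y as constant): ∫M dx = -2x^2y^2 + h(y).
Differentiate w.r.t. y and set equal to N: the x-dependent terms already match, leaving h'(y) = 2y. Integrate: h(y) = y^2.
So F(x,y) = y^2 - 2x^2y^2.
General solution: y^2 - 2x^2y^2 = C.


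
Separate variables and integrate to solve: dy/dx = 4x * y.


Separate variables: dy/y = 4x dx.
Integrate: ln|y| = 2x^2 + C₀.
Exponentiate: y = Ce^(2x^2).


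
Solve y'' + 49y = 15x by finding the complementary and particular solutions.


Homogeneous: r² + 49 = 0 ⇒ r = ±7i, y_h = C₁cos(7x) + C₂sin(7x).
Polynomial forcing; try y_p = Ax + B. Then y_p'' + 49 y_p = 49(Ax + B) = 15x, so B = 0 and A = 15/49.
General solution: y = C₁cos(7x) + C₂sin(7x) + (15/49)x.


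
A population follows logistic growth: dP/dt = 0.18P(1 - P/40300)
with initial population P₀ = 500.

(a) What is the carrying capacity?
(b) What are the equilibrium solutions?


Logistic ODE dP/dt = 0.18P(1 - P/40300) has equilibria where dP/dt = 0, i.e. P = 0 or P = 40300.
The coefficient (1 - P/K) = 0 when P = K, identifying K = 40300 as the carrying capacity.
(a) K = 40300; (b) equilibria P = 0 and P = 40300.


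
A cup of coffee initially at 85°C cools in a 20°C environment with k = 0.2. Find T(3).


Newton's law: dT/dt = -k(T - T_a) has solution T(t) = T_a + (T₀ - T_a)e^(-kt).
Plug in T_a = 20, T₀ = 85, k = 0.2, t = 3: T(3) = 20 + (65)e^(-0.60) ≈ 55.7°C.


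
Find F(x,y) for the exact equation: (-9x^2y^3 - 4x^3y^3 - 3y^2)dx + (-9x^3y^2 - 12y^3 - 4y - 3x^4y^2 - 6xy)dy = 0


Check exactness: ∂M/∂y = -27x^2y^2 - 12x^3y^2 - 6y and ∂N/∂x = -27x^2y^2 - 12x^3y^2 - 6y; equal, so the equation is exact.
Integrate M with respect to x (treating y as constant): ∫M dx = -3x^3y^3 - x^4y^3 - 3xy^2 + h(y).
Differentiate w.r.t. y and set equal to N: the x-dependent terms already match, leaving h'(y) = -12y^3 - 4y. Integrate: h(y) = -3y^4 - 2y^2.
So F(x,y) = -3x^3y^3 - 3y^4 - 2y^2 - x^4y^3 - 3xy^2.
General solution: -3x^3y^3 - 3y^4 - 2y^2 - x^4y^3 - 3xy^2 = C.


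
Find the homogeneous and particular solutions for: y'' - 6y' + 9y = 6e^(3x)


Characteristic polynomial (r - 3)² = 0; repeated root r = 3.
y_h = (C₁ + C₂x)e^(3x). Forcing matches the repeated root (resonance), so try y_p = Ax² e^(3x).
Substitute and solve for A: 2A = 6, so A = 3.
General solution: y = (C₁ + C₂x + 3x²)e^(3x).


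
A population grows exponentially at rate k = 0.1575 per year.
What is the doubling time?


Exponential growth: P(t) = P₀ e^(0.1575t). Set P(t)/P₀ = 2: e^(0.1575t) = 2.
Solve: t = ln(2)/0.1575 ≈ 4.40 years.


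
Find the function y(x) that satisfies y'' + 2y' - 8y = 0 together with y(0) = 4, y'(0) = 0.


Characteristic roots of r² + 2r - 8 = 0 are -4, 2.
General solution y = c₁ e^(-4x) + c₂ e^(2x).
Apply y(0) = 4: c₁ + c₂ = 4. Apply y'(0) = 0: -4 c₁ + 2 c₂ = 0.
Solve: c₁ = 4/3, c₂ = 8/3.
Particular solution: y = (4/3)e^(-4x) + (8/3)e^(2x).


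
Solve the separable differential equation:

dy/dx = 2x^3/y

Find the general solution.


Separate variables: y dy = 2x^3 dx.
Integrate both sides: y²/2 = (1/2)x^4 + C₀.
Multiply by 2: y² = x^4 + C.


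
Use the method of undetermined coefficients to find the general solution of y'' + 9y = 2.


Homogeneous part: r² + 9 = 0 ⇒ r = ±3i, so y_h = C₁cos(3x) + C₂sin(3x).
Try constant y_p = A; plug in: 9A = 2 ⇒ A = 2/9.
General solution: y = C₁cos(3x) + C₂sin(3x) + 2/9.


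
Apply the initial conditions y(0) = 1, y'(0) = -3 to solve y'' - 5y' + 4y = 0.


Characteristic roots of r² - 5r + 4 = 0 are 1, 4.
General solution y = c₁ e^(x) + c₂ e^(4x).
Apply y(0) = 1: c₁ + c₂ = 1. Apply y'(0) = -3: 1 c₁ + 4 c₂ = -3.
Solve: c₁ = 7/3, c₂ = -4/3.
Particular solution: y = (7/3)e^(x) - (4/3)e^(4x).


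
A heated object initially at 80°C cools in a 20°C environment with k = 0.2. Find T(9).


Newton's law: dT/dt = -k(T - T_a) has solution T(t) = T_a + (T₀ - T_a)e^(-kt).
Plug in T_a = 20, T₀ = 80, k = 0.2, t = 9: T(9) = 20 + (60)e^(-1.80) ≈ 29.9°C.


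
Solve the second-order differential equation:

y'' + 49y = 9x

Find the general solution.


Homogeneous: r² + 49 = 0 ⇒ r = ±7i, y_h = C₁cos(7x) + C₂sin(7x).
Polynomial forcing; try y_p = Ax + B. Then y_p'' + 49 y_p = 49(Ax + B) = 9x, so B = 0 and A = 9/49.
General solution: y = C₁cos(7x) + C₂sin(7x) + (9/49)x.


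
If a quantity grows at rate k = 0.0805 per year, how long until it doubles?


Exponential growth: P(t) = P₀ e^(0.0805t). Set P(t)/P₀ = 2: e^(0.0805t) = 2.
Solve: t = ln(2)/0.0805 ≈ 8.61 years.


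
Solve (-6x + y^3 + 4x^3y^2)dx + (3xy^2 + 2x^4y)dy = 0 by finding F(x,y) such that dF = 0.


Check exactness: ∂M/∂y = 3y^2 + 8x^3y and ∂N/∂x = 3y^2 + 8x^3y; equal, so the equation is exact.
Integrate M with respect to x (treating y as constant): ∫M dx = -3x^2 + xy^3 + x^4y^2 + h(y).
Differentiate w.r.t. y and set equal to N: all terms match, so h'(y) = 0 and h is a constant absorbed into C.
General solution: -3x^2 + xy^3 + x^4y^2 = C.


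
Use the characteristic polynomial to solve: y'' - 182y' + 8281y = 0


Characteristic equation: r² - 182r + 8281 = 0, i.e. (r - 91)² = 0.
Repeated root r = 91; include an x factor for the second linearly independent solution.
General solution: y = (C₁ + C₂x)e^(91x).


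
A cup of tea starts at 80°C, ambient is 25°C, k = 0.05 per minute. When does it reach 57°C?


From T(t) = T_a + (T₀ - T_a)e^(-kt), set T(t) = 57:
(57 - 25) / (80 - 25) = e^(-0.05t), so t = -ln(0.582)/0.05 ≈ 10.8 minutes.


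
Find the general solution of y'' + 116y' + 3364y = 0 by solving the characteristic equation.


Characteristic equation: r² + 116r + 3364 = 0, i.e. (r + 58)² = 0.
Repeated root r = -58; include an x factor for the second linearly independent solution.
General solution: y = (C₁ + C₂x)e^(-58x).


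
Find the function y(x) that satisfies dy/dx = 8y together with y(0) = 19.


General solution of y' = 8y is y = Ce^(8x).
Apply y(0) = 19: C = 19.
Particular solution: y = 19e^(8x).


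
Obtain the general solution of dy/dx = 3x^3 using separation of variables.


Integrate both sides with respect to x: y = ∫ 3x^3 dx = (3/4)x^4 + C.


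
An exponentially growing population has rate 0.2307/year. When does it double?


Exponential growth: P(t) = P₀ e^(0.2307t). Set P(t)/P₀ = 2: e^(0.2307t) = 2.
Solve: t = ln(2)/0.2307 ≈ 3.00 years.


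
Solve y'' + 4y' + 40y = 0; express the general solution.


Characteristic equation: r² + 4r + 40 = 0.
Discriminant is negative; roots r = -2 ± 6i (complex conjugate pair).
General solution uses e^(α x)(C₁ cos(β x) + C₂ sin(β x)): y = e^(-2x)(C₁cos(6x) + C₂sin(6x)).


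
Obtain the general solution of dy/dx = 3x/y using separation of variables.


Separate variables: y dy = 3x dx.
Integrate both sides: y²/2 = (3/2)x^2 + C₀.
Multiply by 2: y² = 3x^2 + C.


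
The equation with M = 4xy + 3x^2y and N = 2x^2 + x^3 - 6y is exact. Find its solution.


Check exactness: ∂M/∂y = 4x + 3x^2 and ∂N/∂x = 4x + 3x^2; equal, so the equation is exact.
Integrate M with respect to x (treating y as constant): ∫M dx = 2x^2y + x^3y + h(y).
Differentiate w.r.t. y and set equal to N: the x-dependent terms already match, leaving h'(y) = -6y. Integrate: h(y) = -3y^2.
So F(x,y) = 2x^2y + x^3y - 3y^2.
General solution: 2x^2y + x^3y - 3y^2 = C.


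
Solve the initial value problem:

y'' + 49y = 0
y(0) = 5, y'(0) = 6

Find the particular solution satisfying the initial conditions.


Characteristic roots of r² + 49 = 0 are ±7i, so y = C₁cos(7x) + C₂sin(7x).
Apply y(0) = 5: C₁ = 5. Differentiate and apply y'(0) = 6: 7·C₂ = 6, so C₂ = 6/7.
Particular solution: y = 5cos(7x) + (6/7)sin(7x).


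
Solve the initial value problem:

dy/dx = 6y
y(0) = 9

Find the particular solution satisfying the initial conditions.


General solution of y' = 6y is y = Ce^(6x).
Apply y(0) = 9: C = 9.
Particular solution: y = 9e^(6x).


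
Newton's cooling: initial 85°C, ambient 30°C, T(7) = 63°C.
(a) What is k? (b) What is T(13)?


Newton's law: T(t) = T_a + (T₀ - T_a)e^(-kt).
(a) Use T(7) = 63: (63 - 30)/(85 - 30) = e^(-k·7), so k = -ln(0.600)/7 ≈ 0.0730.
(b) Apply k to t = 13: T(13) = 30 + (55)e^(-0.949) ≈ 51.3°C.


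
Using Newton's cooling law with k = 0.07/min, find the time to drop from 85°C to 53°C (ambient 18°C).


From T(t) = T_a + (T₀ - T_a)e^(-kt), set T(t) = 53:
(53 - 18) / (85 - 18) = e^(-0.07t), so t = -ln(0.522)/0.07 ≈ 9.3 minutes.


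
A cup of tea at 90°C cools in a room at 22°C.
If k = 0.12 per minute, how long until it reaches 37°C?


From T(t) = T_a + (T₀ - T_a)e^(-kt), set T(t) = 37:
(37 - 22) / (90 - 22) = e^(-0.12t), so t = -ln(0.221)/0.12 ≈ 12.6 minutes.


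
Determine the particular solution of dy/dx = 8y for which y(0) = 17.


General solution of y' = 8y is y = Ce^(8x).
Apply y(0) = 17: C = 17.
Particular solution: y = 17e^(8x).


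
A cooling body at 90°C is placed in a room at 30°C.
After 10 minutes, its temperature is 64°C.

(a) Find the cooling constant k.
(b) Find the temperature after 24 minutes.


Newton's law: T(t) = T_a + (T₀ - T_a)e^(-kt).
(a) Use T(10) = 64: (64 - 30)/(90 - 30) = e^(-k·10), so k = -ln(0.567)/10 ≈ 0.0568.
(b) Apply k to t = 24: T(24) = 30 + (60)e^(-1.363) ≈ 45.4°C.


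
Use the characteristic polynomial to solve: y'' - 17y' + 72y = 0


Characteristic equation: r² - 17r + 72 = 0.
Factor: (r - 9)(r - 8) = 0 ⇒ r = 9, 8 (distinct real).
General solution: y = C₁e^(9x) + C₂e^(8x).
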